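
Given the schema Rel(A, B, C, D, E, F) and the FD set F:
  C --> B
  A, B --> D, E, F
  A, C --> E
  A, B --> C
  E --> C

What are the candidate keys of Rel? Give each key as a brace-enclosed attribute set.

No FD produces {A}, so it must be in every candidate key.
{A, B} is a candidate key since {A, B}⁺ = {A, B, C, D, E, F} covers every attribute.
{A, C} is a candidate key since {A, C}⁺ = {A, B, C, D, E, F} covers every attribute.
{A, E} is a candidate key since {A, E}⁺ = {A, B, C, D, E, F} covers every attribute.
No proper subset of any of these is a key, and no other minimal superkey exists.

{A, B}, {A, C}, {A, E}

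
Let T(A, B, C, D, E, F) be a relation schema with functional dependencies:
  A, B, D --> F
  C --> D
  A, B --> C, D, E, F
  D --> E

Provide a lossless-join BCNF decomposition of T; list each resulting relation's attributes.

Candidate key of the original relation: {A, B}.
{A, B, C, D, E, F}: {C} determines {C, D, E} here but is not a superkey — split on C --> D, E, giving {C, D, E} and {A, B, C, F}.
{C, D, E}: {D} determines {D, E} here but is not a superkey — split on D --> E, giving {D, E} and {C, D}.
{D, E}: every determinant is a superkey — BCNF.
{C, D}: every determinant is a superkey — BCNF.
{A, B, C, F}: every determinant is a superkey — BCNF.

{A, B, C, F}; {C, D}; {D, E}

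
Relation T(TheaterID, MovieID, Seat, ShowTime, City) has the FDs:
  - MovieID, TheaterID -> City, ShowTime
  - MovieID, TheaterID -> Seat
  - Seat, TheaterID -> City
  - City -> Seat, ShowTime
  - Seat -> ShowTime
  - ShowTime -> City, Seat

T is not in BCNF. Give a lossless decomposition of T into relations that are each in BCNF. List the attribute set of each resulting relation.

{City, Seat, ShowTime}; {City, TheaterID}; {MovieID, Seat, TheaterID}

Candidate key of the original relation: {MovieID, TheaterID}.
In {City, MovieID, Seat, ShowTime, TheaterID}, {Seat, TheaterID} is not a superkey ({Seat, TheaterID}⁺ restricted to this set is {City, Seat, ShowTime, TheaterID}), so split on Seat, TheaterID -> City, ShowTime into {City, Seat, ShowTime, TheaterID} and {MovieID, Seat, TheaterID}.
In {City, Seat, ShowTime, TheaterID}, {City} is not a superkey ({City}⁺ restricted to this set is {City, Seat, ShowTime}), so split on City -> Seat, ShowTime into {City, Seat, ShowTime} and {City, TheaterID}.
{City, Seat, ShowTime} is in BCNF.
{City, TheaterID} is in BCNF.
{MovieID, Seat, TheaterID} is in BCNF.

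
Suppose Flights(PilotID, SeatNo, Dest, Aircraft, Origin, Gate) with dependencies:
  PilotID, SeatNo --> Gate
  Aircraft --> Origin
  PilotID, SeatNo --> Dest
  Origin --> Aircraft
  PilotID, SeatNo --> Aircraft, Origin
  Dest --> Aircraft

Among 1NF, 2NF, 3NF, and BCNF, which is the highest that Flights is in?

2NF

Candidate key: {PilotID, SeatNo}. Prime attributes: {PilotID, SeatNo}.
Aircraft --> Origin breaks BCNF: {Aircraft}⁺ = {Aircraft, Origin}, so {Aircraft} is not a superkey.
Because {Origin} is non-prime and the left side of Aircraft --> Origin is not a superkey, the relation is not in 3NF.
Checking every proper subset of each key, none determines a non-prime attribute — 2NF is satisfied.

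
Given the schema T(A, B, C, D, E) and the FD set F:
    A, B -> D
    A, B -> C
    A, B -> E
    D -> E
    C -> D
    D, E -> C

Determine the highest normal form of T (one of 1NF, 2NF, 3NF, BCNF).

Candidate key: {A, B}. Prime attributes: {A, B}.
For D -> E we have {D}⁺ = {C, D, E}; {D} is not a superkey, so BCNF fails.
D -> E has non-prime {E} on the right and a non-superkey on the left, so 3NF fails.
Checking every proper subset of each key, none determines a non-prime attribute — 2NF is satisfied.

2NF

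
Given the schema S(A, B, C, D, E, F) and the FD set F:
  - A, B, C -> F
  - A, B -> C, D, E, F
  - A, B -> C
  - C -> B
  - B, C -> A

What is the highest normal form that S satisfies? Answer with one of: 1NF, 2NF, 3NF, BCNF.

BCNF

Candidate keys: {A, B}, {C}. Prime attributes: {A, B, C}.
Every FD has a superkey on the left, so the relation is in BCNF.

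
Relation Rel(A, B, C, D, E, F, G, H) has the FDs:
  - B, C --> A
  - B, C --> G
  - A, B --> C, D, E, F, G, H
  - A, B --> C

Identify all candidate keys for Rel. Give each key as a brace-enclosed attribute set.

{B} never appears on the right of any FD, so every key must include it.
{A, B}⁺ = {A, B, C, D, E, F, G, H}, which is every attribute, so {A, B} is a candidate key.
{B, C}⁺ = {A, B, C, D, E, F, G, H}, which is every attribute, so {B, C} is a candidate key.
No proper subset of any of these is a key, and no other minimal superkey exists.

{A, B}, {B, C}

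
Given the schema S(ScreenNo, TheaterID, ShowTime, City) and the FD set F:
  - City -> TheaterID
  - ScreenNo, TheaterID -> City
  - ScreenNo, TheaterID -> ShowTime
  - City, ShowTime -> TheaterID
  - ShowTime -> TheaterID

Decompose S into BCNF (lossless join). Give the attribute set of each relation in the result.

{City, ScreenNo, ShowTime}; {City, TheaterID}

Candidate keys of the original relation: {City, ScreenNo}, {ScreenNo, ShowTime}, {ScreenNo, TheaterID}.
{City, ScreenNo, ShowTime, TheaterID}: {City} determines {City, TheaterID} here but is not a superkey — split on City -> TheaterID, giving {City, TheaterID} and {City, ScreenNo, ShowTime}.
{City, TheaterID} is in BCNF.
{City, ScreenNo, ShowTime} is in BCNF.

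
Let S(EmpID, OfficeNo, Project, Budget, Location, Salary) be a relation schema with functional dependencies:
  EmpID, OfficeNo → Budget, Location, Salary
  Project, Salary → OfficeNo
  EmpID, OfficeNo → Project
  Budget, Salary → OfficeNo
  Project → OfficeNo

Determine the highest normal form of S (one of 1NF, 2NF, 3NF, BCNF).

Candidate keys: {Budget, EmpID, Salary}, {EmpID, OfficeNo}, {EmpID, Project}. Prime attributes: {Budget, EmpID, OfficeNo, Project, Salary}.
Project, Salary → OfficeNo breaks BCNF: {Project, Salary}⁺ = {OfficeNo, Project, Salary}, so {Project, Salary} is not a superkey.
Its right-hand attributes {OfficeNo} are all prime, as are those of every other non-superkey FD — the relation is in 3NF.

3NF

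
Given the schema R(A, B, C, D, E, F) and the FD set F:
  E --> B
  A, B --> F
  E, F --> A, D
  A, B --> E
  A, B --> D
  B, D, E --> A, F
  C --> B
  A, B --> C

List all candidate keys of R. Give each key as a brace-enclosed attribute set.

{A, B}, {A, C}, {A, E}, {D, E}, {E, F}

Closure of {A, B} is {A, B, C, D, E, F}, the whole schema; {A, B} is a candidate key.
Closure of {A, C} is {A, B, C, D, E, F}, the whole schema; {A, C} is a candidate key.
Closure of {A, E} is {A, B, C, D, E, F}, the whole schema; {A, E} is a candidate key.
Closure of {D, E} is {A, B, C, D, E, F}, the whole schema; {D, E} is a candidate key.
Closure of {E, F} is {A, B, C, D, E, F}, the whole schema; {E, F} is a candidate key.
No proper subset of any of these is a key, and no other minimal superkey exists.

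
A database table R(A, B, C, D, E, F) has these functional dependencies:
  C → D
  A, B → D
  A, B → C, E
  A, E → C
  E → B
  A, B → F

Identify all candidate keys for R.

No FD produces {A}, so it must be in every candidate key.
{A, B}⁺ = {A, B, C, D, E, F} — all of the relation — so {A, B} is a candidate key.
{A, E}⁺ = {A, B, C, D, E, F} — all of the relation — so {A, E} is a candidate key.
Any other superkey properly contains one of these, so there are no further candidate keys.

{A, B}, {A, E}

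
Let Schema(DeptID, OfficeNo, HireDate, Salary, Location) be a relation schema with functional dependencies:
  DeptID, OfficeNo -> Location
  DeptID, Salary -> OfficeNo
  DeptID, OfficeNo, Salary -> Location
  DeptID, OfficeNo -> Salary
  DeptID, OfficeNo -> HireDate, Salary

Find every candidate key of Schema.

{DeptID, OfficeNo}, {DeptID, Salary}

Attributes never on any right-hand side: {DeptID} — every candidate key must contain it.
Closure of {DeptID, OfficeNo} is {DeptID, HireDate, Location, OfficeNo, Salary}, the whole schema; {DeptID, OfficeNo} is a candidate key.
Closure of {DeptID, Salary} is {DeptID, HireDate, Location, OfficeNo, Salary}, the whole schema; {DeptID, Salary} is a candidate key.
These are minimal and exhaustive — every other superkey contains one of them.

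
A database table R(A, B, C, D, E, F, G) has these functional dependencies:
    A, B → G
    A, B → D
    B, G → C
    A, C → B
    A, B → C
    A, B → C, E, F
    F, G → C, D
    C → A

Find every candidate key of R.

{A, B}, {B, G}, {C}, {F, G}

{C} is a candidate key since {C}⁺ = {A, B, C, D, E, F, G} covers every attribute.
{A, B} is a candidate key since {A, B}⁺ = {A, B, C, D, E, F, G} covers every attribute.
{B, G} is a candidate key since {B, G}⁺ = {A, B, C, D, E, F, G} covers every attribute.
{F, G} is a candidate key since {F, G}⁺ = {A, B, C, D, E, F, G} covers every attribute.
No proper subset of any of these is a key, and no other minimal superkey exists.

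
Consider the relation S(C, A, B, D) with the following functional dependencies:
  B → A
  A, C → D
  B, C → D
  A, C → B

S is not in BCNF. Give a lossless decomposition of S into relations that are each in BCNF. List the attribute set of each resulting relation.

{A, B}; {B, C, D}

Candidate keys of the original relation: {A, C}, {B, C}.
{A, B, C, D}: {B} determines {A, B} here but is not a superkey — split on B → A, giving {A, B} and {B, C, D}.
{A, B}: every determinant is a superkey — BCNF.
{B, C, D}: every determinant is a superkey — BCNF.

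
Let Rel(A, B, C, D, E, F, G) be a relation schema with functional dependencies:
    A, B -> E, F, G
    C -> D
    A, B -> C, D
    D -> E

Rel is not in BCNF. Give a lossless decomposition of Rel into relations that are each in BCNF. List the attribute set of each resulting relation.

Candidate key of the original relation: {A, B}.
In {A, B, C, D, E, F, G}, {C} is not a superkey ({C}⁺ restricted to this set is {C, D, E}), so split on C -> D, E into {C, D, E} and {A, B, C, F, G}.
In {C, D, E}, {D} is not a superkey ({D}⁺ restricted to this set is {D, E}), so split on D -> E into {D, E} and {C, D}.
{D, E} is in BCNF.
{C, D} is in BCNF.
{A, B, C, F, G} is in BCNF.

{A, B, C, F, G}; {C, D}; {D, E}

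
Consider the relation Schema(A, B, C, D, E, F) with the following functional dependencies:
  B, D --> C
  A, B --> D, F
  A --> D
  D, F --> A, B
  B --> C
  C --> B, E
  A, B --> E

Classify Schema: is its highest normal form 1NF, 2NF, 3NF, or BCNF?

1NF

Candidate keys: {A, B}, {A, C}, {A, F}, {D, F}. Prime attributes: {A, B, C, D, F}.
B, D --> C: {B, D}⁺ = {B, C, D, E}, which is not all of the attributes, so the left side is not a superkey — BCNF is violated.
Because {E} is non-prime and the left side of C --> B, E is not a superkey, the relation is not in 3NF.
{B} is a proper subset of the key {A, B}, and {B}⁺ contains the non-prime attribute {E} — a partial dependency, so 2NF is violated.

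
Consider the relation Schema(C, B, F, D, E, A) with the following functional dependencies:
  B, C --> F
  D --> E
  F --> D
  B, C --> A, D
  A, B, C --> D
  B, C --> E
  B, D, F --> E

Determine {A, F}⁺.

Start with {A, F}.
F --> D applies; add {D} → now {A, D, F}.
D --> E applies; add {E} → now {A, D, E, F}.
No further FD applies.

{A, D, E, F}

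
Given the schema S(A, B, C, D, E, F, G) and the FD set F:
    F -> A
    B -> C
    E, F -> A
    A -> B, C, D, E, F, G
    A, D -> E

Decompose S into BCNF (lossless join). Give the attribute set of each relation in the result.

Candidate keys of the original relation: {A}, {F}.
Within {A, B, C, D, E, F, G}: {B}⁺ ∩ {A, B, C, D, E, F, G} = {B, C}, not the whole set, so B -> C violates BCNF; decompose into {B, C} and {A, B, D, E, F, G}.
{B, C} has no BCNF violation.
{A, B, D, E, F, G} has no BCNF violation.

{A, B, D, E, F, G}; {B, C}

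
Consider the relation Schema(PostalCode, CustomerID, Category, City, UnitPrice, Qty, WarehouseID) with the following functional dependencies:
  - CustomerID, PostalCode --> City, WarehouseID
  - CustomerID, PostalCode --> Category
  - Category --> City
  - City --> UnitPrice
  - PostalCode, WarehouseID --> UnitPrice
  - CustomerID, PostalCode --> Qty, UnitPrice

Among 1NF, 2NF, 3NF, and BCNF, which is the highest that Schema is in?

2NF

Candidate key: {CustomerID, PostalCode}. Prime attributes: {CustomerID, PostalCode}.
Category --> City: {Category}⁺ = {Category, City, UnitPrice}, which is not all of the attributes, so the left side is not a superkey — BCNF is violated.
Category --> City has non-prime {City} on the right and a non-superkey on the left, so 3NF fails.
No non-prime attribute depends on a proper subset of any candidate key, so 2NF holds.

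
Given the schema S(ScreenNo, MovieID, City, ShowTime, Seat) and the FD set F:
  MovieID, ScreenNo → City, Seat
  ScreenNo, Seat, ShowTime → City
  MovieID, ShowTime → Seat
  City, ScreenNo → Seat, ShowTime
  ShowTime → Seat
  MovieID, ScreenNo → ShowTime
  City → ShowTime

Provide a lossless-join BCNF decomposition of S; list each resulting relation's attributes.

Candidate key of the original relation: {MovieID, ScreenNo}.
{City, MovieID, ScreenNo, Seat, ShowTime}: {ScreenNo, Seat, ShowTime} determines {City, ScreenNo, Seat, ShowTime} here but is not a superkey — split on ScreenNo, Seat, ShowTime → City, giving {City, ScreenNo, Seat, ShowTime} and {MovieID, ScreenNo, Seat, ShowTime}.
{City, ScreenNo, Seat, ShowTime}: {ShowTime} determines {Seat, ShowTime} here but is not a superkey — split on ShowTime → Seat, giving {Seat, ShowTime} and {City, ScreenNo, ShowTime}.
{Seat, ShowTime}: every determinant is a superkey — BCNF.
{City, ScreenNo, ShowTime}: {City} determines {City, ShowTime} here but is not a superkey — split on City → ShowTime, giving {City, ShowTime} and {City, ScreenNo}.
{City, ShowTime}: every determinant is a superkey — BCNF.
{City, ScreenNo}: every determinant is a superkey — BCNF.
{MovieID, ScreenNo, Seat, ShowTime}: {MovieID, ShowTime} determines {MovieID, Seat, ShowTime} here but is not a superkey — split on MovieID, ShowTime → Seat, giving {MovieID, Seat, ShowTime} and {MovieID, ScreenNo, ShowTime}.
{MovieID, Seat, ShowTime}: {ShowTime} determines {Seat, ShowTime} here but is not a superkey — split on ShowTime → Seat, giving {Seat, ShowTime} and {MovieID, ShowTime}.
{Seat, ShowTime}: every determinant is a superkey — BCNF.
{MovieID, ShowTime}: every determinant is a superkey — BCNF.
{MovieID, ScreenNo, ShowTime}: every determinant is a superkey — BCNF.

{City, ScreenNo}; {City, ShowTime}; {MovieID, ScreenNo, ShowTime}; {Seat, ShowTime}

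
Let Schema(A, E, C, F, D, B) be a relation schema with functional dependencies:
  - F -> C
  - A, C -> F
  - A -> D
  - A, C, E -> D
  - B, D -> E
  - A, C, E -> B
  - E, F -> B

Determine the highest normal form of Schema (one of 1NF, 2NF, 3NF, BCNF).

1NF

Candidate keys: {A, B, C}, {A, B, F}, {A, C, E}, {A, E, F}. Prime attributes: {A, B, C, E, F}.
F -> C: {F}⁺ = {C, F}, which is not all of the attributes, so the left side is not a superkey — BCNF is violated.
Because {D} is non-prime and the left side of A -> D is not a superkey, the relation is not in 3NF.
Since {A} ⊂ {A, B, C} and {A}⁺ ⊇ {D} with {D} non-prime, there is a partial dependency; 2NF fails.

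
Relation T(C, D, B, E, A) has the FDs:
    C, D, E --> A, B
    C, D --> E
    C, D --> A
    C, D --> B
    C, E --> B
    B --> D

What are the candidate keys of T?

{B, C}, {C, D}, {C, E}

Attributes never on any right-hand side: {C} — every candidate key must contain it.
{B, C}⁺ = {A, B, C, D, E} — all of the relation — so {B, C} is a candidate key.
{C, D}⁺ = {A, B, C, D, E} — all of the relation — so {C, D} is a candidate key.
{C, E}⁺ = {A, B, C, D, E} — all of the relation — so {C, E} is a candidate key.
These are minimal and exhaustive — every other superkey contains one of them.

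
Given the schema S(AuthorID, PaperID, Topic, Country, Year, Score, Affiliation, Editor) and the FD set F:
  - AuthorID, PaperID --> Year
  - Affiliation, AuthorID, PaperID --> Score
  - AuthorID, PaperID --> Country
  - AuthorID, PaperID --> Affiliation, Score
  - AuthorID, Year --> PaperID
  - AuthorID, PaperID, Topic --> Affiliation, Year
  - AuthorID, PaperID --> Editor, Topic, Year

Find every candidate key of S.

Attributes never on any right-hand side: {AuthorID} — every candidate key must contain it.
{AuthorID, PaperID} is a candidate key since {AuthorID, PaperID}⁺ = {Affiliation, AuthorID, Country, Editor, PaperID, Score, Topic, Year} covers every attribute.
{AuthorID, Year} is a candidate key since {AuthorID, Year}⁺ = {Affiliation, AuthorID, Country, Editor, PaperID, Score, Topic, Year} covers every attribute.
Any other superkey properly contains one of these, so there are no further candidate keys.

{AuthorID, PaperID}, {AuthorID, Year}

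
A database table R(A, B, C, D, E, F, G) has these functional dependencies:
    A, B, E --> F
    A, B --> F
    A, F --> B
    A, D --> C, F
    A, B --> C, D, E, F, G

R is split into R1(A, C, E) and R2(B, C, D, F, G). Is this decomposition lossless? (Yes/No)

No

Common attributes: {C}; their closure is {C}.
The closure covers neither R1 nor R2 entirely; the join is not lossless.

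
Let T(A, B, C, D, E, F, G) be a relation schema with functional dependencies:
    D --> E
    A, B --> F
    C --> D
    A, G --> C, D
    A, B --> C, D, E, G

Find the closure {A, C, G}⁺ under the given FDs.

Start with {A, C, G}.
C --> D applies; add {D} → now {A, C, D, G}.
D --> E applies; add {E} → now {A, C, D, E, G}.
No further FD applies.

{A, C, D, E, G}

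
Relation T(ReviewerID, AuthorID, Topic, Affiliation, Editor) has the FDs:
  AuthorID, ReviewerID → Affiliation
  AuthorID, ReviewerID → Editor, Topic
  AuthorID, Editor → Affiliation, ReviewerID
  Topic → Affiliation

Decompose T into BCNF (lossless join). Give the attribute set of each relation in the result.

{Affiliation, Topic}; {AuthorID, Editor, ReviewerID, Topic}

Candidate keys of the original relation: {AuthorID, Editor}, {AuthorID, ReviewerID}.
{Affiliation, AuthorID, Editor, ReviewerID, Topic}: {Topic} determines {Affiliation, Topic} here but is not a superkey — split on Topic → Affiliation, giving {Affiliation, Topic} and {AuthorID, Editor, ReviewerID, Topic}.
{Affiliation, Topic}: every determinant is a superkey — BCNF.
{AuthorID, Editor, ReviewerID, Topic}: every determinant is a superkey — BCNF.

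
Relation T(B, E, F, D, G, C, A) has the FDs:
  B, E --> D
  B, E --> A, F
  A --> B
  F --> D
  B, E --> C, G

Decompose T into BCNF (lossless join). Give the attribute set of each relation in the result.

Candidate keys of the original relation: {A, E}, {B, E}.
{A, B, C, D, E, F, G}: {A} determines {A, B} here but is not a superkey — split on A --> B, giving {A, B} and {A, C, D, E, F, G}.
{A, B} has no BCNF violation.
{A, C, D, E, F, G}: {F} determines {D, F} here but is not a superkey — split on F --> D, giving {D, F} and {A, C, E, F, G}.
{D, F} has no BCNF violation.
{A, C, E, F, G} has no BCNF violation.

{A, B}; {A, C, E, F, G}; {D, F}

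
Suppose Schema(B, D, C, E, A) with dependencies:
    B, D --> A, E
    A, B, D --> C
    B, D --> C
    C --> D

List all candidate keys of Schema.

Attributes never on any right-hand side: {B} — every candidate key must contain it.
{B, C} is a candidate key since {B, C}⁺ = {A, B, C, D, E} covers every attribute.
{B, D} is a candidate key since {B, D}⁺ = {A, B, C, D, E} covers every attribute.
These are minimal and exhaustive — every other superkey contains one of them.

{B, C}, {B, D}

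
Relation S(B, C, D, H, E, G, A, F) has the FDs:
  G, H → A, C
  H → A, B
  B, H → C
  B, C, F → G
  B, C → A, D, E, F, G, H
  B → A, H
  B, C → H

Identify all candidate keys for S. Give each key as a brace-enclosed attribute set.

{B}⁺ = {A, B, C, D, E, F, G, H} — all of the relation — so {B} is a candidate key.
{H}⁺ = {A, B, C, D, E, F, G, H} — all of the relation — so {H} is a candidate key.
These are minimal and exhaustive — every other superkey contains one of them.

{B}, {H}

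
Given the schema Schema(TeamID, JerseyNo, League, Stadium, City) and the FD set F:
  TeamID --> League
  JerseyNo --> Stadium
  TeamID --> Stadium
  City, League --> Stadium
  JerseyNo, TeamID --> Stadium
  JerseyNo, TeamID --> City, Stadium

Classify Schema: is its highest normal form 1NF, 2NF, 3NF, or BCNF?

Candidate key: {JerseyNo, TeamID}. Prime attributes: {JerseyNo, TeamID}.
TeamID --> League breaks BCNF: {TeamID}⁺ = {League, Stadium, TeamID}, so {TeamID} is not a superkey.
TeamID --> League has non-prime {League} on the right and a non-superkey on the left, so 3NF fails.
Since {JerseyNo} ⊂ {JerseyNo, TeamID} and {JerseyNo}⁺ ⊇ {Stadium} with {Stadium} non-prime, there is a partial dependency; 2NF fails.

1NF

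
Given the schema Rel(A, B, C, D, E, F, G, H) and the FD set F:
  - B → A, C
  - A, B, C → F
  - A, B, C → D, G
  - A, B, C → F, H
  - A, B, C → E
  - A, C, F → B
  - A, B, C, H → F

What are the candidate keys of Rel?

{A, C, F}, {B}

{B} is a candidate key since {B}⁺ = {A, B, C, D, E, F, G, H} covers every attribute.
{A, C, F} is a candidate key since {A, C, F}⁺ = {A, B, C, D, E, F, G, H} covers every attribute.
No proper subset of any of these is a key, and no other minimal superkey exists.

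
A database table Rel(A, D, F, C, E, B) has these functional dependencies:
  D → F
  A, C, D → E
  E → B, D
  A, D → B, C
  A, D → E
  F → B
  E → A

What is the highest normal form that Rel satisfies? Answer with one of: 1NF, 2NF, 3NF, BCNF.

Candidate keys: {A, D}, {E}. Prime attributes: {A, D, E}.
For D → F we have {D}⁺ = {B, D, F}; {D} is not a superkey, so BCNF fails.
D → F has non-prime {F} on the right and a non-superkey on the left, so 3NF fails.
The proper key subset {D} of {A, D} determines non-prime {B, F}, so the relation is not even in 2NF.

1NF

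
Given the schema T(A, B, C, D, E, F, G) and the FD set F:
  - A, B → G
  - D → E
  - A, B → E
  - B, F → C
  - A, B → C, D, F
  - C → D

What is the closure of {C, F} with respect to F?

Start with {C, F}.
C → D applies; add {D} → now {C, D, F}.
D → E applies; add {E} → now {C, D, E, F}.
No further FD applies.

{C, D, E, F}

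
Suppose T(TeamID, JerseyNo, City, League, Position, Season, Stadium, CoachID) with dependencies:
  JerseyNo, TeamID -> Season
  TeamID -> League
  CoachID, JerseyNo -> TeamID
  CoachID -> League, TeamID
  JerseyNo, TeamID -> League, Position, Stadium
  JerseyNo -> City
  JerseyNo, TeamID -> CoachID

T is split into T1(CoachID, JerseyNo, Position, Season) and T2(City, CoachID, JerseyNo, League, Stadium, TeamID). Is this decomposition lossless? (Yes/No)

Yes

T1 ∩ T2 = {CoachID, JerseyNo}; its closure under F is {City, CoachID, JerseyNo, League, Position, Season, Stadium, TeamID}.
This includes all of T1, so the common attributes are a superkey of T1 — the join is lossless.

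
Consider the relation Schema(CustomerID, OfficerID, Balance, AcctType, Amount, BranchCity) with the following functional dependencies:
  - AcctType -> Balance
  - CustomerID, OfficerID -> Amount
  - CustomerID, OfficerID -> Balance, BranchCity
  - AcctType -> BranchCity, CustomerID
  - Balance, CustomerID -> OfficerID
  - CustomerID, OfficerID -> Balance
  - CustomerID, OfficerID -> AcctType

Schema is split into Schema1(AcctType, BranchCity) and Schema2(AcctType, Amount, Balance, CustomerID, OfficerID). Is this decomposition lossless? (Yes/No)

Yes

Schema1 ∩ Schema2 = {AcctType}; its closure under F is {AcctType, Amount, Balance, BranchCity, CustomerID, OfficerID}.
This includes all of Schema1, so the common attributes are a superkey of Schema1 — the join is lossless.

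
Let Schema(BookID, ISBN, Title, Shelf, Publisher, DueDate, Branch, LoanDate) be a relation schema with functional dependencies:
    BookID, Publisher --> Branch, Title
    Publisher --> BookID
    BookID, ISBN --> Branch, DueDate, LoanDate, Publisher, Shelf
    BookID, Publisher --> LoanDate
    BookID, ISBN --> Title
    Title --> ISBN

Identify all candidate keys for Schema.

{Publisher}⁺ = {BookID, Branch, DueDate, ISBN, LoanDate, Publisher, Shelf, Title} — all of the relation — so {Publisher} is a candidate key.
{BookID, ISBN}⁺ = {BookID, Branch, DueDate, ISBN, LoanDate, Publisher, Shelf, Title} — all of the relation — so {BookID, ISBN} is a candidate key.
{BookID, Title}⁺ = {BookID, Branch, DueDate, ISBN, LoanDate, Publisher, Shelf, Title} — all of the relation — so {BookID, Title} is a candidate key.
No proper subset of any of these is a key, and no other minimal superkey exists.

{BookID, ISBN}, {BookID, Title}, {Publisher}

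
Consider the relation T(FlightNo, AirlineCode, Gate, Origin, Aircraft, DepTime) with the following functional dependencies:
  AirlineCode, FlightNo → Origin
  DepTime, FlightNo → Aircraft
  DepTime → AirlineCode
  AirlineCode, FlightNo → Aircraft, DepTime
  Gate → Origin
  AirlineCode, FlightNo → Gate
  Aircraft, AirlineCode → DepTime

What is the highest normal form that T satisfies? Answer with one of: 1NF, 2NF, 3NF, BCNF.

2NF

Candidate keys: {AirlineCode, FlightNo}, {DepTime, FlightNo}. Prime attributes: {AirlineCode, DepTime, FlightNo}.
DepTime → AirlineCode: {DepTime}⁺ = {AirlineCode, DepTime}, which is not all of the attributes, so the left side is not a superkey — BCNF is violated.
Because {Origin} is non-prime and the left side of Gate → Origin is not a superkey, the relation is not in 3NF.
Checking every proper subset of each key, none determines a non-prime attribute — 2NF is satisfied.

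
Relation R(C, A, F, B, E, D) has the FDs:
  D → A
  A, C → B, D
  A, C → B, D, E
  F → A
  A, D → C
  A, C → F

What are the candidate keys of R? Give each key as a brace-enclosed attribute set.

{A, C}, {C, F}, {D}

{D} is a candidate key since {D}⁺ = {A, B, C, D, E, F} covers every attribute.
{A, C} is a candidate key since {A, C}⁺ = {A, B, C, D, E, F} covers every attribute.
{C, F} is a candidate key since {C, F}⁺ = {A, B, C, D, E, F} covers every attribute.
These are minimal and exhaustive — every other superkey contains one of them.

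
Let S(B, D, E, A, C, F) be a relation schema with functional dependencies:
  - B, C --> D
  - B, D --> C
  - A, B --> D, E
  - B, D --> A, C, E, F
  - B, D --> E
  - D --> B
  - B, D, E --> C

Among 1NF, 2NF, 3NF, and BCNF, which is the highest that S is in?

Candidate keys: {A, B}, {B, C}, {D}. Prime attributes: {A, B, C, D}.
Each dependency's left side is a superkey — BCNF holds.

BCNF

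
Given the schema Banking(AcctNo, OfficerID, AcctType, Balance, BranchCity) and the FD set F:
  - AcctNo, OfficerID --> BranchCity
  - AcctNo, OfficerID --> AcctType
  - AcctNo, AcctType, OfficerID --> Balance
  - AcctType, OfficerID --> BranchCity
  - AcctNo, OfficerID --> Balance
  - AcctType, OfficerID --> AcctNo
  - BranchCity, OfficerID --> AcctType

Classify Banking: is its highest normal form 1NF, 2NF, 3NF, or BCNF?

Candidate keys: {AcctNo, OfficerID}, {AcctType, OfficerID}, {BranchCity, OfficerID}. Prime attributes: {AcctNo, AcctType, BranchCity, OfficerID}.
Each dependency's left side is a superkey — BCNF holds.

BCNF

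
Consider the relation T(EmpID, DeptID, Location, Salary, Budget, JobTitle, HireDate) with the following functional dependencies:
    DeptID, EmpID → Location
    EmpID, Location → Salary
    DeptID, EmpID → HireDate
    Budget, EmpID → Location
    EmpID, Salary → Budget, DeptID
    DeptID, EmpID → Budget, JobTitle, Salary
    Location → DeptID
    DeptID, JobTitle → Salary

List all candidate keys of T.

Attributes never on any right-hand side: {EmpID} — every candidate key must contain it.
Closure of {Budget, EmpID} is {Budget, DeptID, EmpID, HireDate, JobTitle, Location, Salary}, the whole schema; {Budget, EmpID} is a candidate key.
Closure of {DeptID, EmpID} is {Budget, DeptID, EmpID, HireDate, JobTitle, Location, Salary}, the whole schema; {DeptID, EmpID} is a candidate key.
Closure of {EmpID, Location} is {Budget, DeptID, EmpID, HireDate, JobTitle, Location, Salary}, the whole schema; {EmpID, Location} is a candidate key.
Closure of {EmpID, Salary} is {Budget, DeptID, EmpID, HireDate, JobTitle, Location, Salary}, the whole schema; {EmpID, Salary} is a candidate key.
No proper subset of any of these is a key, and no other minimal superkey exists.

{Budget, EmpID}, {DeptID, EmpID}, {EmpID, Location}, {EmpID, Salary}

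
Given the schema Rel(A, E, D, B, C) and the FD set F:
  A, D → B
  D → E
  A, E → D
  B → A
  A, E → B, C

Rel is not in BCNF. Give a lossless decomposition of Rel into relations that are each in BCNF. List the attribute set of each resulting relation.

Candidate keys of the original relation: {A, D}, {A, E}, {B, D}, {B, E}.
In {A, B, C, D, E}, {D} is not a superkey ({D}⁺ restricted to this set is {D, E}), so split on D → E into {D, E} and {A, B, C, D}.
{D, E} is in BCNF.
In {A, B, C, D}, {B} is not a superkey ({B}⁺ restricted to this set is {A, B}), so split on B → A into {A, B} and {B, C, D}.
{A, B} is in BCNF.
{B, C, D} is in BCNF.

{A, B}; {B, C, D}; {D, E}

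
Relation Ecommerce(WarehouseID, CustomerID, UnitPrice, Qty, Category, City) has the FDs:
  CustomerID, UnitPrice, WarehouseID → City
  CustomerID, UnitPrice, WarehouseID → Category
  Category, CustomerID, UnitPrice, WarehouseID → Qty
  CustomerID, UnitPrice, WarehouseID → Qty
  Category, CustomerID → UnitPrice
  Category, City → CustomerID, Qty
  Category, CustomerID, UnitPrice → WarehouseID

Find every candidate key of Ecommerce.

{Category, City}⁺ = {Category, City, CustomerID, Qty, UnitPrice, WarehouseID}, which is every attribute, so {Category, City} is a candidate key.
{Category, CustomerID}⁺ = {Category, City, CustomerID, Qty, UnitPrice, WarehouseID}, which is every attribute, so {Category, CustomerID} is a candidate key.
{CustomerID, UnitPrice, WarehouseID}⁺ = {Category, City, CustomerID, Qty, UnitPrice, WarehouseID}, which is every attribute, so {CustomerID, UnitPrice, WarehouseID} is a candidate key.
Any other superkey properly contains one of these, so there are no further candidate keys.

{Category, City}, {Category, CustomerID}, {CustomerID, UnitPrice, WarehouseID}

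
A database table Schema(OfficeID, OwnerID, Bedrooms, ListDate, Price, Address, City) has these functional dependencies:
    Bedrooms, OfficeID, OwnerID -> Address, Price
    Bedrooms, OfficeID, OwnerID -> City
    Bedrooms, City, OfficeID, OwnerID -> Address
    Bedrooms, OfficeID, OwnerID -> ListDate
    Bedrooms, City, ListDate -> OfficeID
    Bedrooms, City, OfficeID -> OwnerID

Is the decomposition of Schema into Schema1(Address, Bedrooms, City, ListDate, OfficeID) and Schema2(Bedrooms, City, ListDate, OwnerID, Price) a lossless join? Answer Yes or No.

Yes

The shared attributes are {Bedrooms, City, ListDate} and {Bedrooms, City, ListDate}⁺ = {Address, Bedrooms, City, ListDate, OfficeID, OwnerID, Price}.
This includes all of Schema1, so the common attributes are a superkey of Schema1 — the join is lossless.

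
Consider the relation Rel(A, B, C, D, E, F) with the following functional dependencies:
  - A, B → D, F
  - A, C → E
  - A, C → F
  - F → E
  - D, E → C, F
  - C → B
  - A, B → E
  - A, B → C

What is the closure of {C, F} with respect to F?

{B, C, E, F}

Start with {C, F}.
F → E applies; add {E} → now {C, E, F}.
C → B applies; add {B} → now {B, C, E, F}.
No further FD applies.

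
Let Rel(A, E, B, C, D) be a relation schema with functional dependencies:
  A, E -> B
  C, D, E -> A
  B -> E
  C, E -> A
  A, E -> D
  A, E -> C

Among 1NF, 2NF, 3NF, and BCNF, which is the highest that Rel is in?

Candidate keys: {A, B}, {A, E}, {B, C}, {C, E}. Prime attributes: {A, B, C, E}.
B -> E: {B}⁺ = {B, E}, which is not all of the attributes, so the left side is not a superkey — BCNF is violated.
Since {E} ⊆ prime attributes and every other non-superkey FD also has a prime right side, the schema is in 3NF.

3NF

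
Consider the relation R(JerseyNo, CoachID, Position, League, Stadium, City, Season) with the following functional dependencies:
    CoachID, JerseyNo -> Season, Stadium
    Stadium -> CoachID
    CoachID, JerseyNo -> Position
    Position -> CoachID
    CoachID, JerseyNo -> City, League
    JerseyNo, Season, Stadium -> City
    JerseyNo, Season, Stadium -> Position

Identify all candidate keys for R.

{CoachID, JerseyNo}, {JerseyNo, Position}, {JerseyNo, Stadium}

Attributes never on any right-hand side: {JerseyNo} — every candidate key must contain it.
{CoachID, JerseyNo}⁺ = {City, CoachID, JerseyNo, League, Position, Season, Stadium} — all of the relation — so {CoachID, JerseyNo} is a candidate key.
{JerseyNo, Position}⁺ = {City, CoachID, JerseyNo, League, Position, Season, Stadium} — all of the relation — so {JerseyNo, Position} is a candidate key.
{JerseyNo, Stadium}⁺ = {City, CoachID, JerseyNo, League, Position, Season, Stadium} — all of the relation — so {JerseyNo, Stadium} is a candidate key.
No proper subset of any of these is a key, and no other minimal superkey exists.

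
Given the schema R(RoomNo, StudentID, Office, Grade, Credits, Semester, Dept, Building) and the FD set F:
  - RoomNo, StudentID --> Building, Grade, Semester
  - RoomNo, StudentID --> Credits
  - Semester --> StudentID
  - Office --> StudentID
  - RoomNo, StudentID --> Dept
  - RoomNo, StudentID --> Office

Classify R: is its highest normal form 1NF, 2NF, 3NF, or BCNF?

Candidate keys: {Office, RoomNo}, {RoomNo, Semester}, {RoomNo, StudentID}. Prime attributes: {Office, RoomNo, Semester, StudentID}.
Semester --> StudentID: {Semester}⁺ = {Semester, StudentID}, which is not all of the attributes, so the left side is not a superkey — BCNF is violated.
Since {StudentID} ⊆ prime attributes and every other non-superkey FD also has a prime right side, the schema is in 3NF.

3NF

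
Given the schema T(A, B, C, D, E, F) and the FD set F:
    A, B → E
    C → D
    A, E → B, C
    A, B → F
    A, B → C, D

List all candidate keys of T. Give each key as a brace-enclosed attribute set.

Attributes never on any right-hand side: {A} — every candidate key must contain it.
{A, B}⁺ = {A, B, C, D, E, F} — all of the relation — so {A, B} is a candidate key.
{A, E}⁺ = {A, B, C, D, E, F} — all of the relation — so {A, E} is a candidate key.
These are minimal and exhaustive — every other superkey contains one of them.

{A, B}, {A, E}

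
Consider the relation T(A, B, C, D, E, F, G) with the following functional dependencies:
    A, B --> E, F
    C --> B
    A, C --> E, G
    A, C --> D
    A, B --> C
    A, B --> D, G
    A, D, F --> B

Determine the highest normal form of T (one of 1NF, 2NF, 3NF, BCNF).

Candidate keys: {A, B}, {A, C}, {A, D, F}. Prime attributes: {A, B, C, D, F}.
For C --> B we have {C}⁺ = {B, C}; {C} is not a superkey, so BCNF fails.
Since {B} ⊆ prime attributes and every other non-superkey FD also has a prime right side, the schema is in 3NF.

3NF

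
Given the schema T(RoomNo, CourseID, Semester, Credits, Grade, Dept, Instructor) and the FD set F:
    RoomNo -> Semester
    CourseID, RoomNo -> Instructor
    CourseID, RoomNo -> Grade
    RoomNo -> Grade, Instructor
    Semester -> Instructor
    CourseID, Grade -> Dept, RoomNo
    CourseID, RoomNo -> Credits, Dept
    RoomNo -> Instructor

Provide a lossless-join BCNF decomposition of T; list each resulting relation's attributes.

Candidate keys of the original relation: {CourseID, Grade}, {CourseID, RoomNo}.
Within {CourseID, Credits, Dept, Grade, Instructor, RoomNo, Semester}: {RoomNo}⁺ ∩ {CourseID, Credits, Dept, Grade, Instructor, RoomNo, Semester} = {Grade, Instructor, RoomNo, Semester}, not the whole set, so RoomNo -> Grade, Instructor, Semester violates BCNF; decompose into {Grade, Instructor, RoomNo, Semester} and {CourseID, Credits, Dept, RoomNo}.
Within {Grade, Instructor, RoomNo, Semester}: {Semester}⁺ ∩ {Grade, Instructor, RoomNo, Semester} = {Instructor, Semester}, not the whole set, so Semester -> Instructor violates BCNF; decompose into {Instructor, Semester} and {Grade, RoomNo, Semester}.
{Instructor, Semester} is in BCNF.
{Grade, RoomNo, Semester} is in BCNF.
{CourseID, Credits, Dept, RoomNo} is in BCNF.

{CourseID, Credits, Dept, RoomNo}; {Grade, RoomNo, Semester}; {Instructor, Semester}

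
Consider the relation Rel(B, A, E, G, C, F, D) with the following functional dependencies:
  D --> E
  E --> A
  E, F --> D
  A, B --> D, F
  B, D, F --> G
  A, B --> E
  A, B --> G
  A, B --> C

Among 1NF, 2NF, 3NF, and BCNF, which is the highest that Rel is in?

Candidate keys: {A, B}, {B, D}, {B, E}. Prime attributes: {A, B, D, E}.
For D --> E we have {D}⁺ = {A, D, E}; {D} is not a superkey, so BCNF fails.
Since {E} ⊆ prime attributes and every other non-superkey FD also has a prime right side, the schema is in 3NF.

3NF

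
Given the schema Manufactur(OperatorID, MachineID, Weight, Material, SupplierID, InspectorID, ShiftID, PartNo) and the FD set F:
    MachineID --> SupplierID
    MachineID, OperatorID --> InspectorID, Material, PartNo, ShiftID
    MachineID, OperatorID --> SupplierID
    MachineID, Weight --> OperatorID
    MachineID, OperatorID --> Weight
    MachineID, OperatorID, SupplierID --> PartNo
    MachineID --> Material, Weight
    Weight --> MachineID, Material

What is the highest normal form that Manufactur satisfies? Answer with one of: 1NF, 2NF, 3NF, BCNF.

Candidate keys: {MachineID}, {Weight}. Prime attributes: {MachineID, Weight}.
Each dependency's left side is a superkey — BCNF holds.

BCNF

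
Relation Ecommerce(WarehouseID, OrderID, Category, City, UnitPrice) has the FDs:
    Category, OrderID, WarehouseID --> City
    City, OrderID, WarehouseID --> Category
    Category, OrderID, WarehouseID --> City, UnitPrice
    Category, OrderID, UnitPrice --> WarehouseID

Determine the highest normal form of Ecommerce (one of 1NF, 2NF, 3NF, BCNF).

Candidate keys: {Category, OrderID, UnitPrice}, {Category, OrderID, WarehouseID}, {City, OrderID, WarehouseID}. Prime attributes: {Category, City, OrderID, UnitPrice, WarehouseID}.
Each dependency's left side is a superkey — BCNF holds.

BCNF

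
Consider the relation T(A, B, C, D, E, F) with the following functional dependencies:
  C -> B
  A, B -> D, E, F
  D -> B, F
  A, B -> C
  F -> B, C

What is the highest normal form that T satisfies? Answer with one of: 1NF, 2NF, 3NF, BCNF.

3NF

Candidate keys: {A, B}, {A, C}, {A, D}, {A, F}. Prime attributes: {A, B, C, D, F}.
C -> B: {C}⁺ = {B, C}, which is not all of the attributes, so the left side is not a superkey — BCNF is violated.
Its right-hand attributes {B} are all prime, as are those of every other non-superkey FD — the relation is in 3NF.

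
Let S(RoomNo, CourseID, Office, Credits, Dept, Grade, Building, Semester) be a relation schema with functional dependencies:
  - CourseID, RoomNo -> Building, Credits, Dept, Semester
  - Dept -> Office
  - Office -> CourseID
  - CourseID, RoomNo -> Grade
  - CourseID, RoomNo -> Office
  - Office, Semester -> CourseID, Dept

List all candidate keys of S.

{RoomNo} never appears on the right of any FD, so every key must include it.
{CourseID, RoomNo}⁺ = {Building, CourseID, Credits, Dept, Grade, Office, RoomNo, Semester} — all of the relation — so {CourseID, RoomNo} is a candidate key.
{Dept, RoomNo}⁺ = {Building, CourseID, Credits, Dept, Grade, Office, RoomNo, Semester} — all of the relation — so {Dept, RoomNo} is a candidate key.
{Office, RoomNo}⁺ = {Building, CourseID, Credits, Dept, Grade, Office, RoomNo, Semester} — all of the relation — so {Office, RoomNo} is a candidate key.
These are minimal and exhaustive — every other superkey contains one of them.

{CourseID, RoomNo}, {Dept, RoomNo}, {Office, RoomNo}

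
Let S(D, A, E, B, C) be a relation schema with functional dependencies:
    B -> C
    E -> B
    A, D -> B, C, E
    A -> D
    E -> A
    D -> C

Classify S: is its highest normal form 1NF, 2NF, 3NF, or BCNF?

2NF

Candidate keys: {A}, {E}. Prime attributes: {A, E}.
B -> C breaks BCNF: {B}⁺ = {B, C}, so {B} is not a superkey.
B -> C has non-prime {C} on the right and a non-superkey on the left, so 3NF fails.
With only single-attribute keys there can be no partial dependency, so 2NF holds.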